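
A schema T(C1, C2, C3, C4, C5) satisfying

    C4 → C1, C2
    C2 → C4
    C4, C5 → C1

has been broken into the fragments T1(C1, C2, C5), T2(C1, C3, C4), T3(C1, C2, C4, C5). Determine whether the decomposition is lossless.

Chase test. Columns are C1, C2, C3, C4, C5; row i has aⱼ where attribute j ∈ Ti, else bᵢⱼ.
Initial tableau (one row per fragment):
  row 1: a1 a2 b13 b14 a5
  row 2: a1 b22 a3 a4 b25
  row 3: a1 a2 b33 a4 a5
Rows 2 and 3 agree on C4; apply C4→C1, C2 and equate their C1, C2 entries.
Rows 1 and 2 agree on C2; apply C2→C4 and equate their C4 entries.
No row becomes fully distinguished — the join is lossy.

No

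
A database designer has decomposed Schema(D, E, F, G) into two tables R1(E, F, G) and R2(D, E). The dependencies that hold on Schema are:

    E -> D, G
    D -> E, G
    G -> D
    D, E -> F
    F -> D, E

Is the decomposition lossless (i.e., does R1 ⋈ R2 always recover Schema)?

Yes

Common attributes: R1 ∩ R2 = {E}.
Closure of {E}: E → D, G applies, adding D, G; D, E → F applies, adding F. So (E)⁺ = {D, E, F, G}.
This closure contains every attribute of R1, so R1 ∩ R2 → R1. The join is lossless.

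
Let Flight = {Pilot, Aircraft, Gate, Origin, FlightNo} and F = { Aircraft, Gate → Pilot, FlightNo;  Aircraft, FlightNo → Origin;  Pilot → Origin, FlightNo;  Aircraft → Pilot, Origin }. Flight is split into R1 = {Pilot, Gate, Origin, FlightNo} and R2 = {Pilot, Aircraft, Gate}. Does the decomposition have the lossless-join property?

Yes

Common attributes: R1 ∩ R2 = {Pilot, Gate}.
Closure of {Pilot, Gate}: Pilot → Origin, FlightNo applies, adding Origin, FlightNo. So (Pilot, Gate)⁺ = {Pilot, Gate, Origin, FlightNo}.
This closure contains every attribute of R1, so R1 ∩ R2 → R1. The join is lossless.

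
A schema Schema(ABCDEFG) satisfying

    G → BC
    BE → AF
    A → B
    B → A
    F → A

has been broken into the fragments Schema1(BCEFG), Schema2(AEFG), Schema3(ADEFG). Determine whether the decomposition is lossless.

Chase test. Columns are ABCDEFG; row i has aⱼ where attribute j ∈ Schemai, else bᵢⱼ.
Initial tableau (one row per fragment):
  row 1: b11 a2 a3 b14 a5 a6 a7
  row 2: a1 b22 b23 b24 a5 a6 a7
  row 3: a1 b32 b33 a4 a5 a6 a7
Rows 1 and 2 agree on G; apply G→BC and equate their BC entries.
Rows 1 and 3 agree on G; apply G→BC and equate their BC entries.
Rows 1 and 2 agree on BE; apply BE→AF and equate their AF entries.
Row 3 is now all distinguished symbols — the join is lossless.

Yes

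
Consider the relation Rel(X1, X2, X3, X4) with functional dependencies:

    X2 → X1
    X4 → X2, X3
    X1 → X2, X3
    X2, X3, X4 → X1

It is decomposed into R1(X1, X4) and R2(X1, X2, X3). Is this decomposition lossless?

Common attributes: R1 ∩ R2 = {X1}.
Closure of {X1}: X1 → X2, X3 applies, adding X2, X3. So (X1)⁺ = {X1, X2, X3}.
This closure contains every attribute of R2, so R1 ∩ R2 → R2. The join is lossless.

Yes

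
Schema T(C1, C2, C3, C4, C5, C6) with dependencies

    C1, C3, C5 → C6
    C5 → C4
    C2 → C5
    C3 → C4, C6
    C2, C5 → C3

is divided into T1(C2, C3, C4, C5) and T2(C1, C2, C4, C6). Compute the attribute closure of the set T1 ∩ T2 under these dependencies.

C2, C3, C4, C5, C6

T1 ∩ T2 = {C2, C4}.
C2 → C5 applies, adding C5
C2, C5 → C3 applies, adding C3
C3 → C4, C6 applies, adding C6
Closure: {C2, C3, C4, C5, C6}.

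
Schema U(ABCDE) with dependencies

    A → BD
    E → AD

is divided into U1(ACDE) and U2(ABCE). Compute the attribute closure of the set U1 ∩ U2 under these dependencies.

U1 ∩ U2 = {ACE}.
A → BD applies, adding BD
Closure: {ABCDE}.

ABCDE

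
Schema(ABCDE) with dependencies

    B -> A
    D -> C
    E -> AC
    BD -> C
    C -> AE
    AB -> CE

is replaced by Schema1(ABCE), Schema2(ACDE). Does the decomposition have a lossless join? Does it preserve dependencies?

Lossless test: (ACE)⁺ = {ACE}, which is a superkey of neither fragment — lossy.
Dependency preservation: BD → C is not contained in any single fragment, but the restricted closure of its left-hand side across the fragments still reaches the right-hand side; the remaining FDs each lie inside some fragment. All dependencies are preserved.

lossy but dependency-preserving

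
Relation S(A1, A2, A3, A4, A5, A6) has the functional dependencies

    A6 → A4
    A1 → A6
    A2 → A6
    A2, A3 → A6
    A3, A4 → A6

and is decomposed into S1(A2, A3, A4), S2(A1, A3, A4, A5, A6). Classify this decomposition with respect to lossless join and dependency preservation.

Lossless test: (A3, A4)⁺ = {A3, A4, A6}, which is a superkey of neither fragment — lossy.
Dependency preservation: the restricted closure of {A2} across the fragments never reaches {A6}, so A2 → A6 cannot be enforced without a join — not preserved.

lossy and not dependency-preserving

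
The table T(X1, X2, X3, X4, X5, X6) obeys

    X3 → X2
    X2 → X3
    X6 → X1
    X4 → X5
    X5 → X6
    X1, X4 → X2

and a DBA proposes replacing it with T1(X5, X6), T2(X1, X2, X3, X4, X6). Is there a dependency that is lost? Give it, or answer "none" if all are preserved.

Check X4 → X5: no single fragment contains all of {X4, X5}, and the restricted closure of {X4} across the fragments never reaches {X5}.
X3 → X2 is preserved.
X2 → X3 is preserved.
X6 → X1 is preserved.
X5 → X6 is preserved.
X1, X4 → X2 is preserved.

X4 → X5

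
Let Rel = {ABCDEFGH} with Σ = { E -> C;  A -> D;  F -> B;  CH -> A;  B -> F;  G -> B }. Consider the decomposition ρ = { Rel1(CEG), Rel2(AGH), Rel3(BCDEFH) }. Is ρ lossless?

Chase test. Columns are ABCDEFGH; row i has aⱼ where attribute j ∈ Reli, else bᵢⱼ.
Initial tableau (one row per fragment):
  row 1: b11 b12 a3 b14 a5 b16 a7 b18
  row 2: a1 b22 b23 b24 b25 b26 a7 a8
  row 3: b31 a2 a3 a4 a5 a6 b37 a8
Rows 1 and 2 agree on G; apply G→B and equate their B entries.
Rows 1 and 2 agree on B; apply B→F and equate their F entries.
No row becomes fully distinguished — the join is lossy.

No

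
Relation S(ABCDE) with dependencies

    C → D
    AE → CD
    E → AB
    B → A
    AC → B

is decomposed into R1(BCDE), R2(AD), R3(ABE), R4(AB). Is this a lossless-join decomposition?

Yes

Chase test. Columns are ABCDE; row i has aⱼ where attribute j ∈ Ri, else bᵢⱼ.
Initial tableau (one row per fragment):
  row 1: b11 a2 a3 a4 a5
  row 2: a1 b22 b23 a4 b25
  row 3: a1 a2 b33 b34 a5
  row 4: a1 a2 b43 b44 b45
Rows 1 and 3 agree on E; apply E→AB and equate their AB entries.
Rows 1 and 3 agree on AE; apply AE→CD and equate their CD entries.
Row 1 is now all distinguished symbols — the join is lossless.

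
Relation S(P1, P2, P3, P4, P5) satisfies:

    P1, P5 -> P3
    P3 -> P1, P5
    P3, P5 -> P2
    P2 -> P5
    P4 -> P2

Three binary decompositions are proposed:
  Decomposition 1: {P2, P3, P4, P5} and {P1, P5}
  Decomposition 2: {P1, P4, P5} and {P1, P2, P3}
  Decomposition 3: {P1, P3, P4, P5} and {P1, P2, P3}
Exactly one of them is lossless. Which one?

Decomposition 3

Decomposition 1: common = {P5}, closure = {P5} → lossy.
Decomposition 2: common = {P1}, closure = {P1} → lossy.
Decomposition 3: common = {P1, P3}, closure = {P1, P2, P3, P5} → lossless.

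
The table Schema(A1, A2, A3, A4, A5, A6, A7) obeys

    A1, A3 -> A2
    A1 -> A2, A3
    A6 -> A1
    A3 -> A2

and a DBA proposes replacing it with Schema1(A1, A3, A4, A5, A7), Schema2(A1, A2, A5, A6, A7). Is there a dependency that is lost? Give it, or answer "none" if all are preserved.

Check A3 → A2: no single fragment contains all of {A2, A3}, and the restricted closure of {A3} across the fragments never reaches {A2}.
A1, A3 → A2 is preserved.
A1 → A2, A3 is preserved.
A6 → A1 is preserved.

A3 -> A2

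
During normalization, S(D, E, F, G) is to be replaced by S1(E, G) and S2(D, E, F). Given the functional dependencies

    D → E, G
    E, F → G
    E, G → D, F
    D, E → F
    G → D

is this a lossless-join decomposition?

No

Common attributes: S1 ∩ S2 = {E}.
No dependency enlarges {E}, so (E)⁺ = {E}.
The closure contains neither all of S1 = {E, G} nor all of S2 = {D, E, F}, so the common attributes are not a superkey of either fragment. The join is lossy.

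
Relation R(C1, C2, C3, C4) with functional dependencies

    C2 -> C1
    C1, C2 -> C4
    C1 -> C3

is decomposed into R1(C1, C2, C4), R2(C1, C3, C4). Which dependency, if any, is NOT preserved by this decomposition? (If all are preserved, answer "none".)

C2 → C1 lies within R1.
C1, C2 → C4 lies within R1.
C1 → C3 lies within R2.
Every dependency is enforceable on the fragments, so the decomposition is dependency-preserving.

none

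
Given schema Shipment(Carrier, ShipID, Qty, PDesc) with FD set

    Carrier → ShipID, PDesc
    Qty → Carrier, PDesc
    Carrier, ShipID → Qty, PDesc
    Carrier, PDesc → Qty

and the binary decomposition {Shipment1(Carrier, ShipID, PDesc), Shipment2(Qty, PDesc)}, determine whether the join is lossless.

No

Common attributes: Shipment1 ∩ Shipment2 = {PDesc}.
No dependency enlarges {PDesc}, so (PDesc)⁺ = {PDesc}.
The closure contains neither all of Shipment1 = {Carrier, ShipID, PDesc} nor all of Shipment2 = {Qty, PDesc}, so the common attributes are not a superkey of either fragment. The join is lossy.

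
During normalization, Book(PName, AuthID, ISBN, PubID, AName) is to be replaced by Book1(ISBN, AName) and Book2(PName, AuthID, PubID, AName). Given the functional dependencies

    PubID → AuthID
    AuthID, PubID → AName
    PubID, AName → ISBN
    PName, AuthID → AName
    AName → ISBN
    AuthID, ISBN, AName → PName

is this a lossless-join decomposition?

Yes

Common attributes: Book1 ∩ Book2 = {AName}.
Closure of {AName}: AName → ISBN applies, adding ISBN. So (AName)⁺ = {ISBN, AName}.
This closure contains every attribute of Book1, so Book1 ∩ Book2 → Book1. The join is lossless.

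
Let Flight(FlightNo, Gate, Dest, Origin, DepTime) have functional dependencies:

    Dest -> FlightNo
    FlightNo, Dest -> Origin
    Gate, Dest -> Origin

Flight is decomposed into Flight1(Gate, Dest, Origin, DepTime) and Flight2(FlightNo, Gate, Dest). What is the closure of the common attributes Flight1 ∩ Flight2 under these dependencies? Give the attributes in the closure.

FlightNo, Gate, Dest, Origin

Flight1 ∩ Flight2 = {Gate, Dest}.
Dest → FlightNo applies, adding FlightNo
FlightNo, Dest → Origin applies, adding Origin
Closure: {FlightNo, Gate, Dest, Origin}.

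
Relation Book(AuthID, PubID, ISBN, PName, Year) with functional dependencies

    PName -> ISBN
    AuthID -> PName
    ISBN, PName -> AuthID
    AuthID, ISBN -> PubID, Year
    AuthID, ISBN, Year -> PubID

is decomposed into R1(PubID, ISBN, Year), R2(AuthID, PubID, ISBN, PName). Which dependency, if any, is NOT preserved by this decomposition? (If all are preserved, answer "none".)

AuthID, ISBN -> PubID, Year

Check AuthID, ISBN → PubID, Year: no single fragment contains all of {AuthID, PubID, ISBN, Year}, and the restricted closure of {AuthID, ISBN} across the fragments never reaches {PubID, Year}.
PName → ISBN is preserved.
AuthID → PName is preserved.
ISBN, PName → AuthID is preserved.
AuthID, ISBN, Year → PubID is preserved.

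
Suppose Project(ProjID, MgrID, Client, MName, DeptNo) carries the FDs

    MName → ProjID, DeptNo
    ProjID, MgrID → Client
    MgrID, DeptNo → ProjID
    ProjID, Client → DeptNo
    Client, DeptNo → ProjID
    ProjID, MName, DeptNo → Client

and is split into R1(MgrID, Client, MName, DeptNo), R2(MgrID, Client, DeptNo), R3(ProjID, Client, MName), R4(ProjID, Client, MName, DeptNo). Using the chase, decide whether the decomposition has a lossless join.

Chase test. Columns are ProjID, MgrID, Client, MName, DeptNo; row i has aⱼ where attribute j ∈ Ri, else bᵢⱼ.
Initial tableau (one row per fragment):
  row 1: b11 a2 a3 a4 a5
  row 2: b21 a2 a3 b24 a5
  row 3: a1 b32 a3 a4 b35
  row 4: a1 b42 a3 a4 a5
Rows 1 and 3 agree on MName; apply MName→ProjID, DeptNo and equate their ProjID, DeptNo entries.
Rows 1 and 2 agree on MgrID, DeptNo; apply MgrID, DeptNo→ProjID and equate their ProjID entries.
Row 1 is now all distinguished symbols — the join is lossless.

Yes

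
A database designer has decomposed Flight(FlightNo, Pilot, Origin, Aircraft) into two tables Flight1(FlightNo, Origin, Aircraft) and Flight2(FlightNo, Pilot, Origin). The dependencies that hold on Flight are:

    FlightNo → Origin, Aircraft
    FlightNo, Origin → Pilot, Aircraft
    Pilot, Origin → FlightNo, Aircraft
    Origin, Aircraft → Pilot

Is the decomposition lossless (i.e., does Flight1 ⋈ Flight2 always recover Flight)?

Common attributes: Flight1 ∩ Flight2 = {FlightNo, Origin}.
Closure of {FlightNo, Origin}: FlightNo → Origin, Aircraft applies, adding Aircraft; FlightNo, Origin → Pilot, Aircraft applies, adding Pilot. So (FlightNo, Origin)⁺ = {FlightNo, Pilot, Origin, Aircraft}.
This closure contains every attribute of Flight1, so Flight1 ∩ Flight2 → Flight1. The join is lossless.

Yes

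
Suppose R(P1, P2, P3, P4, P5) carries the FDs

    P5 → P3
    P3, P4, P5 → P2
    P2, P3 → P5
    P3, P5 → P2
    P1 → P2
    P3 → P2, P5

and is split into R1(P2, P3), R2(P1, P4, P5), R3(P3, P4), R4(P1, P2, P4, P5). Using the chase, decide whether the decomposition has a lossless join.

No

Chase test. Columns are P1, P2, P3, P4, P5; row i has aⱼ where attribute j ∈ Ri, else bᵢⱼ.
Initial tableau (one row per fragment):
  row 1: b11 a2 a3 b14 b15
  row 2: a1 b22 b23 a4 a5
  row 3: b31 b32 a3 a4 b35
  row 4: a1 a2 b43 a4 a5
Rows 2 and 4 agree on P5; apply P5→P3 and equate their P3 entries.
Rows 2 and 4 agree on P3, P4, P5; apply P3, P4, P5→P2 and equate their P2 entries.
Rows 1 and 3 agree on P3; apply P3→P2, P5 and equate their P2, P5 entries.
No row becomes fully distinguished — the join is lossy.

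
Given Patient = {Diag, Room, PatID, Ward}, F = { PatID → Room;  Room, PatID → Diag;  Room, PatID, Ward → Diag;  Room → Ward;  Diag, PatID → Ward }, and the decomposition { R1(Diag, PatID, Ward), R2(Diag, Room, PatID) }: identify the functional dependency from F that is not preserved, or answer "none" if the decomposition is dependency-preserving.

Check Room → Ward: no single fragment contains all of {Room, Ward}, and the restricted closure of {Room} across the fragments never reaches {Ward}.
PatID → Room is preserved.
Room, PatID → Diag is preserved.
Room, PatID, Ward → Diag is preserved.
Diag, PatID → Ward is preserved.

Room → Ward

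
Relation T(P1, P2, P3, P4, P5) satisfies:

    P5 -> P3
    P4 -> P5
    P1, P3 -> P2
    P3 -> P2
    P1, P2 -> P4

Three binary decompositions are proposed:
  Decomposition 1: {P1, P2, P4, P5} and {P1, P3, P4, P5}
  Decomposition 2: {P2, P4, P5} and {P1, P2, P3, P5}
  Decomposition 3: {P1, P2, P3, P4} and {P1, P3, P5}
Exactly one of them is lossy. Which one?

Decomposition 2

Decomposition 1: common = {P1, P4, P5}, closure = {P1, P2, P3, P4, P5} → lossless.
Decomposition 2: common = {P2, P5}, closure = {P2, P3, P5} → lossy.
Decomposition 3: common = {P1, P3}, closure = {P1, P2, P3, P4, P5} → lossless.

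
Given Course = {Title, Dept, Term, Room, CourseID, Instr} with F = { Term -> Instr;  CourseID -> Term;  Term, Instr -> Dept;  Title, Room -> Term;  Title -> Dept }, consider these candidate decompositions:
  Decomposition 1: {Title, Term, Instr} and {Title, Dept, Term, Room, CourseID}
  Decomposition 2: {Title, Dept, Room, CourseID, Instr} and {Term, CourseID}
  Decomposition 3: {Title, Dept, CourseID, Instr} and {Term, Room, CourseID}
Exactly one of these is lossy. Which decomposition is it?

Decomposition 3

Decomposition 1: common = {Title, Term}, closure = {Title, Dept, Term, Instr} → lossless.
Decomposition 2: common = {CourseID}, closure = {Dept, Term, CourseID, Instr} → lossless.
Decomposition 3: common = {CourseID}, closure = {Dept, Term, CourseID, Instr} → lossy.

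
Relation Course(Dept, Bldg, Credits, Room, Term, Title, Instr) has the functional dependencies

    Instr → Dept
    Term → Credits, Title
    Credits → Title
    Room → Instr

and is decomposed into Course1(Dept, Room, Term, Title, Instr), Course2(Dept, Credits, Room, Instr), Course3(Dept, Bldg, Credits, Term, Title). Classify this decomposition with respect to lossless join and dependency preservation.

lossy but dependency-preserving

Lossless test (chase): Rows 1 and 3 agree on Term; apply Term→Credits, Title and equate their Credits, Title entries. Rows 1 and 2 agree on Credits; apply Credits→Title and equate their Title entries. No row becomes fully distinguished — the join is lossy.
Dependency preservation: every FD's attributes lie within a single fragment, so each can be enforced locally — preserved.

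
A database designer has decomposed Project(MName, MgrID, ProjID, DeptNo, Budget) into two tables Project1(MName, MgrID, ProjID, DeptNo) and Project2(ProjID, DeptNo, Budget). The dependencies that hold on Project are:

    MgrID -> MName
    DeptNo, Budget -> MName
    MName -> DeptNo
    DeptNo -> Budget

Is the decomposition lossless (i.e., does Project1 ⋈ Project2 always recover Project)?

Yes

Common attributes: Project1 ∩ Project2 = {ProjID, DeptNo}.
Closure of {ProjID, DeptNo}: DeptNo → Budget applies, adding Budget; DeptNo, Budget → MName applies, adding MName. So (ProjID, DeptNo)⁺ = {MName, ProjID, DeptNo, Budget}.
This closure contains every attribute of Project2, so Project1 ∩ Project2 → Project2. The join is lossless.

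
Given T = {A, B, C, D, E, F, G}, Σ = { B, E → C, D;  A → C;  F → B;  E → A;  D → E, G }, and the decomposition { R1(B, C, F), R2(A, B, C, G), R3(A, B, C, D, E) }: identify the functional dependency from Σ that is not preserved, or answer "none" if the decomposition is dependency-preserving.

Check D → E, G: no single fragment contains all of {D, E, G}, and the restricted closure of {D} across the fragments never reaches {E, G}.
B, E → C, D is preserved.
A → C is preserved.
F → B is preserved.
E → A is preserved.

D → E, G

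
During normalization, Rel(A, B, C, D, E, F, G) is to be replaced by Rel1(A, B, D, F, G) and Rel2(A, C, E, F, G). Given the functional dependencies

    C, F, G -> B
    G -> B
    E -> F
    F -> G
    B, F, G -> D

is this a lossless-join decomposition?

Common attributes: Rel1 ∩ Rel2 = {A, F, G}.
Closure of {A, F, G}: G → B applies, adding B; B, F, G → D applies, adding D. So (A, F, G)⁺ = {A, B, D, F, G}.
This closure contains every attribute of Rel1, so Rel1 ∩ Rel2 → Rel1. The join is lossless.

Yes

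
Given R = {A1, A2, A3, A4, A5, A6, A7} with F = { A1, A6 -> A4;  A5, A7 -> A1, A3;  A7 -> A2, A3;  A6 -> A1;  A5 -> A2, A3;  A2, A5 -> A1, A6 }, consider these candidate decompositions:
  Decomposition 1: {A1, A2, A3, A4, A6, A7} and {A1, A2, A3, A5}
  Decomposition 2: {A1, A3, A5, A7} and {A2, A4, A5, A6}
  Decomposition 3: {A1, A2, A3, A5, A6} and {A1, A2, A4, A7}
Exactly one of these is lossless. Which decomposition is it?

Decomposition 2

Decomposition 1: common = {A1, A2, A3}, closure = {A1, A2, A3} → lossy.
Decomposition 2: common = {A5}, closure = {A1, A2, A3, A4, A5, A6} → lossless.
Decomposition 3: common = {A1, A2}, closure = {A1, A2} → lossy.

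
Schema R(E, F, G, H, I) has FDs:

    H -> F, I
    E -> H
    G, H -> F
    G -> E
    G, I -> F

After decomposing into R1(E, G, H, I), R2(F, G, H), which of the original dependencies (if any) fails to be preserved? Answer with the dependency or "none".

H → F, I: restricted closure across fragments reaches F, I.
E → H lies within R1.
G, H → F lies within R2.
G → E lies within R1.
G, I → F: restricted closure across fragments reaches F.
Every dependency is enforceable on the fragments, so the decomposition is dependency-preserving.

none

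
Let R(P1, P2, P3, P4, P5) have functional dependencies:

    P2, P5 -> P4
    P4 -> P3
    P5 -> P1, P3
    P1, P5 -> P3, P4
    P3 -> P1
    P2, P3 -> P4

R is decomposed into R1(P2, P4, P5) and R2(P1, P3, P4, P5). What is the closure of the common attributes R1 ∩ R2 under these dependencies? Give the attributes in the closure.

R1 ∩ R2 = {P4, P5}.
P4 → P3 applies, adding P3
P5 → P1, P3 applies, adding P1
Closure: {P1, P3, P4, P5}.

P1, P3, P4, P5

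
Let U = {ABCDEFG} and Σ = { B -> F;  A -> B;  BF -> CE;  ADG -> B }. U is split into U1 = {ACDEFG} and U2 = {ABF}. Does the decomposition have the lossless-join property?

Common attributes: U1 ∩ U2 = {AF}.
Closure of {AF}: A → B applies, adding B; BF → CE applies, adding CE. So (AF)⁺ = {ABCEF}.
This closure contains every attribute of U2, so U1 ∩ U2 → U2. The join is lossless.

Yes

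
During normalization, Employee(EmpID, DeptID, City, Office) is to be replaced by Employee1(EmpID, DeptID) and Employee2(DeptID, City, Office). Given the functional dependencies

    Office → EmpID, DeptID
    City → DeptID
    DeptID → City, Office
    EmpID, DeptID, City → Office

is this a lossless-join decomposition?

Common attributes: Employee1 ∩ Employee2 = {DeptID}.
Closure of {DeptID}: DeptID → City, Office applies, adding City, Office; Office → EmpID, DeptID applies, adding EmpID. So (DeptID)⁺ = {EmpID, DeptID, City, Office}.
This closure contains every attribute of Employee1, so Employee1 ∩ Employee2 → Employee1. The join is lossless.

Yes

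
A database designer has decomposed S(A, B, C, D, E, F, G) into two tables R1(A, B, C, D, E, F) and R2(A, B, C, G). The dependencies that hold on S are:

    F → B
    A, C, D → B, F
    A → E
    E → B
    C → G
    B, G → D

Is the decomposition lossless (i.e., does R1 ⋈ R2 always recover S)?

Yes

Common attributes: R1 ∩ R2 = {A, B, C}.
Closure of {A, B, C}: A → E applies, adding E; C → G applies, adding G; B, G → D applies, adding D; A, C, D → B, F applies, adding F. So (A, B, C)⁺ = {A, B, C, D, E, F, G}.
This closure contains every attribute of R1, so R1 ∩ R2 → R1. The join is lossless.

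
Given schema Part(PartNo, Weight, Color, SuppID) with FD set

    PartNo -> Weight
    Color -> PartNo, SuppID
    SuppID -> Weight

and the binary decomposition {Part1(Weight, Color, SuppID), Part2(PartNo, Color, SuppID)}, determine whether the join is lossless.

Yes

Common attributes: Part1 ∩ Part2 = {Color, SuppID}.
Closure of {Color, SuppID}: Color → PartNo, SuppID applies, adding PartNo; SuppID → Weight applies, adding Weight. So (Color, SuppID)⁺ = {PartNo, Weight, Color, SuppID}.
This closure contains every attribute of Part1, so Part1 ∩ Part2 → Part1. The join is lossless.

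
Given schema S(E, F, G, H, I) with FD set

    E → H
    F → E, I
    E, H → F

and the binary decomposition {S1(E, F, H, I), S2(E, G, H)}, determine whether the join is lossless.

Yes

Common attributes: S1 ∩ S2 = {E, H}.
Closure of {E, H}: E, H → F applies, adding F; F → E, I applies, adding I. So (E, H)⁺ = {E, F, H, I}.
This closure contains every attribute of S1, so S1 ∩ S2 → S1. The join is lossless.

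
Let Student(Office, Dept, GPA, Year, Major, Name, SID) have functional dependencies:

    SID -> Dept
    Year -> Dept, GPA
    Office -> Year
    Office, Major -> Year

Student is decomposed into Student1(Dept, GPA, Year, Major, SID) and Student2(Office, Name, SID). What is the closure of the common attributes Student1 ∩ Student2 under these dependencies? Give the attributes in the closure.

Student1 ∩ Student2 = {SID}.
SID → Dept applies, adding Dept
Closure: {Dept, SID}.

Dept, SID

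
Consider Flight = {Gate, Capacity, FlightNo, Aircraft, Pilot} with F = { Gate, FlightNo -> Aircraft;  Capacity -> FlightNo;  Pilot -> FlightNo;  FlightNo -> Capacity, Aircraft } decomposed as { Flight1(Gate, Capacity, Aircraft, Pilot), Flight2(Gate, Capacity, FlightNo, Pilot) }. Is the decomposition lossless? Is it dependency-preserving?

lossless and dependency-preserving

Lossless test: (Gate, Capacity, Pilot)⁺ = {Gate, Capacity, FlightNo, Aircraft, Pilot}, which contains all of one fragment — lossless.
Dependency preservation: Gate, FlightNo → Aircraft; FlightNo → Capacity, Aircraft are not contained in any single fragment, but the restricted closure of each left-hand side across the fragments still reaches the right-hand side; the remaining FDs each lie inside some fragment. All dependencies are preserved.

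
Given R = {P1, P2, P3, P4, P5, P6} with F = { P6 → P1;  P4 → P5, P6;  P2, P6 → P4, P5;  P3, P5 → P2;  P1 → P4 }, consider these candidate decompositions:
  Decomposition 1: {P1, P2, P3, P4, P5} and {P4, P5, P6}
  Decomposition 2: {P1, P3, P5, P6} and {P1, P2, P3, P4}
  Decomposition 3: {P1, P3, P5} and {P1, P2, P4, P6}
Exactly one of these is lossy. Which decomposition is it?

Decomposition 3

Decomposition 1: common = {P4, P5}, closure = {P1, P4, P5, P6} → lossless.
Decomposition 2: common = {P1, P3}, closure = {P1, P2, P3, P4, P5, P6} → lossless.
Decomposition 3: common = {P1}, closure = {P1, P4, P5, P6} → lossy.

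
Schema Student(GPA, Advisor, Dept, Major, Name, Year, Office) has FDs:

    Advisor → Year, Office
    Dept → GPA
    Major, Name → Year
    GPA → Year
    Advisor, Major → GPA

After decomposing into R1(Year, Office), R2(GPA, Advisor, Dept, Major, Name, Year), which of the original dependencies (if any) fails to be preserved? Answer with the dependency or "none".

Advisor → Year, Office

Check Advisor → Year, Office: no single fragment contains all of {Advisor, Year, Office}, and the restricted closure of {Advisor} across the fragments never reaches {Year, Office}.
Dept → GPA is preserved.
Major, Name → Year is preserved.
GPA → Year is preserved.
Advisor, Major → GPA is preserved.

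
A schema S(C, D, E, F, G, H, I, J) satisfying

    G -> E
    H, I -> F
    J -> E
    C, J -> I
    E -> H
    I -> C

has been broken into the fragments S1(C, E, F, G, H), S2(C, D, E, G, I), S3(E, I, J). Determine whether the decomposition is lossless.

No

Chase test. Columns are C, D, E, F, G, H, I, J; row i has aⱼ where attribute j ∈ Si, else bᵢⱼ.
Initial tableau (one row per fragment):
  row 1: a1 b12 a3 a4 a5 a6 b17 b18
  row 2: a1 a2 a3 b24 a5 b26 a7 b28
  row 3: b31 b32 a3 b34 b35 b36 a7 a8
Rows 1 and 2 agree on E; apply E→H and equate their H entries.
Rows 1 and 3 agree on E; apply E→H and equate their H entries.
Rows 2 and 3 agree on I; apply I→C and equate their C entries.
Rows 2 and 3 agree on H, I; apply H, I→F and equate their F entries.
No row becomes fully distinguished — the join is lossy.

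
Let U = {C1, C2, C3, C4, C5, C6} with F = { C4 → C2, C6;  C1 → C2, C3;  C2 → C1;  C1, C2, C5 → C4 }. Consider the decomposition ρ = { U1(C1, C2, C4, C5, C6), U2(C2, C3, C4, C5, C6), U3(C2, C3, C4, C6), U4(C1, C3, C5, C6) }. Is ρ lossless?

Yes

Chase test. Columns are C1, C2, C3, C4, C5, C6; row i has aⱼ where attribute j ∈ Ui, else bᵢⱼ.
Initial tableau (one row per fragment):
  row 1: a1 a2 b13 a4 a5 a6
  row 2: b21 a2 a3 a4 a5 a6
  row 3: b31 a2 a3 a4 b35 a6
  row 4: a1 b42 a3 b44 a5 a6
Rows 1 and 4 agree on C1; apply C1→C2, C3 and equate their C2, C3 entries.
Rows 1 and 2 agree on C2; apply C2→C1 and equate their C1 entries.
Rows 1 and 3 agree on C2; apply C2→C1 and equate their C1 entries.
Rows 1 and 4 agree on C1, C2, C5; apply C1, C2, C5→C4 and equate their C4 entries.
Row 1 is now all distinguished symbols — the join is lossless.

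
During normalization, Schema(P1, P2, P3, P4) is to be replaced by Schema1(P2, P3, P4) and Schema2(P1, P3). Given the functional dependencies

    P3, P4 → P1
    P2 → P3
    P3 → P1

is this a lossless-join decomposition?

Yes

Common attributes: Schema1 ∩ Schema2 = {P3}.
Closure of {P3}: P3 → P1 applies, adding P1. So (P3)⁺ = {P1, P3}.
This closure contains every attribute of Schema2, so Schema1 ∩ Schema2 → Schema2. The join is lossless.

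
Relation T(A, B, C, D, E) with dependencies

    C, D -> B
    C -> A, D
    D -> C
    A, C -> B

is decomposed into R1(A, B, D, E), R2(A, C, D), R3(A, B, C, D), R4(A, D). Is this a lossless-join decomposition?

Chase test. Columns are A, B, C, D, E; row i has aⱼ where attribute j ∈ Ri, else bᵢⱼ.
Initial tableau (one row per fragment):
  row 1: a1 a2 b13 a4 a5
  row 2: a1 b22 a3 a4 b25
  row 3: a1 a2 a3 a4 b35
  row 4: a1 b42 b43 a4 b45
Rows 2 and 3 agree on C, D; apply C, D→B and equate their B entries.
Rows 1 and 2 agree on D; apply D→C and equate their C entries.
Rows 1 and 4 agree on D; apply D→C and equate their C entries.
Rows 1 and 4 agree on A, C; apply A, C→B and equate their B entries.
Row 1 is now all distinguished symbols — the join is lossless.

Yes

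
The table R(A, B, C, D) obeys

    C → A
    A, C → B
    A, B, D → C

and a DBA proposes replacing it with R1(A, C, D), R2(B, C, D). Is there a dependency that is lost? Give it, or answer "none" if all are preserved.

Check A, B, D → C: no single fragment contains all of {A, B, C, D}, and the restricted closure of {A, B, D} across the fragments never reaches {C}.
C → A is preserved.
A, C → B is preserved.

A, B, D → C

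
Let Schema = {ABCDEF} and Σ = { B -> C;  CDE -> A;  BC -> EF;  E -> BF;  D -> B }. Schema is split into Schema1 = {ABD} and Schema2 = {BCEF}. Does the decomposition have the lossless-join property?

Common attributes: Schema1 ∩ Schema2 = {B}.
Closure of {B}: B → C applies, adding C; BC → EF applies, adding EF. So (B)⁺ = {BCEF}.
This closure contains every attribute of Schema2, so Schema1 ∩ Schema2 → Schema2. The join is lossless.

Yes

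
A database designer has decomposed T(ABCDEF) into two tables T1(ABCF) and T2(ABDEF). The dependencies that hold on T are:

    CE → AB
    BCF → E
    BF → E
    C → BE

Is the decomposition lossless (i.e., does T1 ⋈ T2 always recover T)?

Common attributes: T1 ∩ T2 = {ABF}.
Closure of {ABF}: BF → E applies, adding E. So (ABF)⁺ = {ABEF}.
The closure contains neither all of T1 = {ABCF} nor all of T2 = {ABDEF}, so the common attributes are not a superkey of either fragment. The join is lossy.

No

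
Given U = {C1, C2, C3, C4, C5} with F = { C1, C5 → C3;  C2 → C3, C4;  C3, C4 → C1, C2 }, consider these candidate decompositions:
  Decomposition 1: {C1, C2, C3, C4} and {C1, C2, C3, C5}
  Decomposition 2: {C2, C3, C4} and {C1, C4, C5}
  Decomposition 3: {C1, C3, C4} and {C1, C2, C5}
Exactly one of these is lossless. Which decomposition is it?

Decomposition 1

Decomposition 1: common = {C1, C2, C3}, closure = {C1, C2, C3, C4} → lossless.
Decomposition 2: common = {C4}, closure = {C4} → lossy.
Decomposition 3: common = {C1}, closure = {C1} → lossy.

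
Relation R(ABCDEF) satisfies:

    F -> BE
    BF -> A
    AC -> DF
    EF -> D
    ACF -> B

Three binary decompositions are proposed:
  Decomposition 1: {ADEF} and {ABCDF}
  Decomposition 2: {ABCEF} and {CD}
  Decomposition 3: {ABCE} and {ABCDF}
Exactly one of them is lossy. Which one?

Decomposition 1: common = {ADF}, closure = {ABDEF} → lossless.
Decomposition 2: common = {C}, closure = {C} → lossy.
Decomposition 3: common = {ABC}, closure = {ABCDEF} → lossless.

Decomposition 2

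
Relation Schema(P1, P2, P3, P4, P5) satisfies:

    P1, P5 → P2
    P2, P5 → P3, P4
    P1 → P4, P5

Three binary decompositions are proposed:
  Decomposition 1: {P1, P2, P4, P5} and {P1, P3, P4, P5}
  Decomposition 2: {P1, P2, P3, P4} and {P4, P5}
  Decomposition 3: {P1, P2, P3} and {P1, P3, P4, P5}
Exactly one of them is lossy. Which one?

Decomposition 2

Decomposition 1: common = {P1, P4, P5}, closure = {P1, P2, P3, P4, P5} → lossless.
Decomposition 2: common = {P4}, closure = {P4} → lossy.
Decomposition 3: common = {P1, P3}, closure = {P1, P2, P3, P4, P5} → lossless.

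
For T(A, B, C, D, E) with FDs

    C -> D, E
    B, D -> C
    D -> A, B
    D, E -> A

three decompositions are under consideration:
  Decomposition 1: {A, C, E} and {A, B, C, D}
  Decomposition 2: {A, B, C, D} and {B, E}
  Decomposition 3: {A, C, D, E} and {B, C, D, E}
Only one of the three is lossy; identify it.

Decomposition 2

Decomposition 1: common = {A, C}, closure = {A, B, C, D, E} → lossless.
Decomposition 2: common = {B}, closure = {B} → lossy.
Decomposition 3: common = {C, D, E}, closure = {A, B, C, D, E} → lossless.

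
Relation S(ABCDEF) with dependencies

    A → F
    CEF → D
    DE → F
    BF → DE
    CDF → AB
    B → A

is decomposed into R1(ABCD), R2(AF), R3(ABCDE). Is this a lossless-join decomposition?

Yes

Chase test. Columns are ABCDEF; row i has aⱼ where attribute j ∈ Ri, else bᵢⱼ.
Initial tableau (one row per fragment):
  row 1: a1 a2 a3 a4 b15 b16
  row 2: a1 b22 b23 b24 b25 a6
  row 3: a1 a2 a3 a4 a5 b36
Rows 1 and 2 agree on A; apply A→F and equate their F entries.
Rows 1 and 3 agree on A; apply A→F and equate their F entries.
Rows 1 and 3 agree on BF; apply BF→DE and equate their DE entries.
Row 1 is now all distinguished symbols — the join is lossless.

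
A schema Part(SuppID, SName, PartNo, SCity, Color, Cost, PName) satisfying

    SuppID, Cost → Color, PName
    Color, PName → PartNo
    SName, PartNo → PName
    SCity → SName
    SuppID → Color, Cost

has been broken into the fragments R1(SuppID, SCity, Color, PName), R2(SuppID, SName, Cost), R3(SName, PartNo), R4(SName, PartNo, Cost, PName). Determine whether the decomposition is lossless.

Chase test. Columns are SuppID, SName, PartNo, SCity, Color, Cost, PName; row i has aⱼ where attribute j ∈ Ri, else bᵢⱼ.
Initial tableau (one row per fragment):
  row 1: a1 b12 b13 a4 a5 b16 a7
  row 2: a1 a2 b23 b24 b25 a6 b27
  row 3: b31 a2 a3 b34 b35 b36 b37
  row 4: b41 a2 a3 b44 b45 a6 a7
Rows 3 and 4 agree on SName, PartNo; apply SName, PartNo→PName and equate their PName entries.
Rows 1 and 2 agree on SuppID; apply SuppID→Color, Cost and equate their Color, Cost entries.
Rows 1 and 2 agree on SuppID, Cost; apply SuppID, Cost→Color, PName and equate their Color, PName entries.
Rows 1 and 2 agree on Color, PName; apply Color, PName→PartNo and equate their PartNo entries.
No row becomes fully distinguished — the join is lossy.

No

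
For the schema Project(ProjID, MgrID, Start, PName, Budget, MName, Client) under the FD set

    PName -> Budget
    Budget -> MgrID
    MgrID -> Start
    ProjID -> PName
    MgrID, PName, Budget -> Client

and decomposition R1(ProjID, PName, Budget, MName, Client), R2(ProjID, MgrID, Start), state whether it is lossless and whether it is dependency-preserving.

Lossless test: (ProjID)⁺ = {ProjID, MgrID, Start, PName, Budget, Client}, which contains all of one fragment — lossless.
Dependency preservation: the restricted closure of {Budget} across the fragments never reaches {MgrID}, so Budget → MgrID cannot be enforced without a join — not preserved.

lossless but not dependency-preserving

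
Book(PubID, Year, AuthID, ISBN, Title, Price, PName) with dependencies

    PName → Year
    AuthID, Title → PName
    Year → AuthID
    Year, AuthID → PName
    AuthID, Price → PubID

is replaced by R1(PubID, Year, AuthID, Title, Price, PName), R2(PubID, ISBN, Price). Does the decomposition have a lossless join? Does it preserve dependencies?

lossy but dependency-preserving

Lossless test: (PubID, Price)⁺ = {PubID, Price}, which is a superkey of neither fragment — lossy.
Dependency preservation: every FD's attributes lie within a single fragment, so each can be enforced locally — preserved.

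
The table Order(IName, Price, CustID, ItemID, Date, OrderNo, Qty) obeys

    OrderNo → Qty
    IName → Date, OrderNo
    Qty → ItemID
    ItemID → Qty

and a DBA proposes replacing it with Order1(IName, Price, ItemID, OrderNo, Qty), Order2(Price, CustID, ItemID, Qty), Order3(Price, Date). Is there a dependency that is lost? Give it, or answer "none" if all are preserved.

Check IName → Date, OrderNo: no single fragment contains all of {IName, Date, OrderNo}, and the restricted closure of {IName} across the fragments never reaches {Date, OrderNo}.
OrderNo → Qty is preserved.
Qty → ItemID is preserved.
ItemID → Qty is preserved.

IName → Date, OrderNo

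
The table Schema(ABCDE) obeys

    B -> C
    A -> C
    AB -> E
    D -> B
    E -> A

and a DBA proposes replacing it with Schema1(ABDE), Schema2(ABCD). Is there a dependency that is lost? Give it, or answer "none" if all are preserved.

B → C lies within Schema2.
A → C lies within Schema2.
AB → E lies within Schema1.
D → B lies within Schema1.
E → A lies within Schema1.
Every dependency is enforceable on the fragments, so the decomposition is dependency-preserving.

none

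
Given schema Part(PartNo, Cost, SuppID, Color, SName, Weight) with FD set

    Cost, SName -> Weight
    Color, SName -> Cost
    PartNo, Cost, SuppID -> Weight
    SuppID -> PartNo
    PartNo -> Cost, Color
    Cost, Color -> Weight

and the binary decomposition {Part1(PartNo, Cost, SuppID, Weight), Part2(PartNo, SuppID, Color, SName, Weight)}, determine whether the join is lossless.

Yes

Common attributes: Part1 ∩ Part2 = {PartNo, SuppID, Weight}.
Closure of {PartNo, SuppID, Weight}: PartNo → Cost, Color applies, adding Cost, Color. So (PartNo, SuppID, Weight)⁺ = {PartNo, Cost, SuppID, Color, Weight}.
This closure contains every attribute of Part1, so Part1 ∩ Part2 → Part1. The join is lossless.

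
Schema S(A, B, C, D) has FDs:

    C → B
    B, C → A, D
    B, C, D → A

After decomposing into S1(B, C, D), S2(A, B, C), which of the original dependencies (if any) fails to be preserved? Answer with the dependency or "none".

C → B lies within S1.
B, C → A, D: restricted closure across fragments reaches A, D.
B, C, D → A: restricted closure across fragments reaches A.
Every dependency is enforceable on the fragments, so the decomposition is dependency-preserving.

none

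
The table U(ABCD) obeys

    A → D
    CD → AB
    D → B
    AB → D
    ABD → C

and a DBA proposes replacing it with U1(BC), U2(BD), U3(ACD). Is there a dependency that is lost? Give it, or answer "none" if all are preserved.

A → D lies within U3.
CD → AB: restricted closure across fragments reaches AB.
D → B lies within U2.
AB → D: restricted closure across fragments reaches D.
ABD → C: restricted closure across fragments reaches C.
Every dependency is enforceable on the fragments, so the decomposition is dependency-preserving.

none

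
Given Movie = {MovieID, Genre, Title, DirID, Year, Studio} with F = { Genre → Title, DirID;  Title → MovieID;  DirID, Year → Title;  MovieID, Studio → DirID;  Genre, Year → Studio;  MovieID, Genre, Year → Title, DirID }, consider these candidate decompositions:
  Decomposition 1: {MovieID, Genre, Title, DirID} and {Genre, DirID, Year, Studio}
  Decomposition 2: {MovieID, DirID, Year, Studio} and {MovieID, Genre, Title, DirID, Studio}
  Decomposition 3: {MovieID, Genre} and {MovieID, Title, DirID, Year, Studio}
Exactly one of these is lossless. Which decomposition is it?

Decomposition 1

Decomposition 1: common = {Genre, DirID}, closure = {MovieID, Genre, Title, DirID} → lossless.
Decomposition 2: common = {MovieID, DirID, Studio}, closure = {MovieID, DirID, Studio} → lossy.
Decomposition 3: common = {MovieID}, closure = {MovieID} → lossy.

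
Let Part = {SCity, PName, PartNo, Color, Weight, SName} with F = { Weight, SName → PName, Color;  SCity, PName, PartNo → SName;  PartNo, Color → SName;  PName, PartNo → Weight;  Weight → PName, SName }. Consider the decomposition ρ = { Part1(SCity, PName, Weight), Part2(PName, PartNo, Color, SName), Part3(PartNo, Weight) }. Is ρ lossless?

Chase test. Columns are SCity, PName, PartNo, Color, Weight, SName; row i has aⱼ where attribute j ∈ Parti, else bᵢⱼ.
Initial tableau (one row per fragment):
  row 1: a1 a2 b13 b14 a5 b16
  row 2: b21 a2 a3 a4 b25 a6
  row 3: b31 b32 a3 b34 a5 b36
Rows 1 and 3 agree on Weight; apply Weight→PName, SName and equate their PName, SName entries.
Rows 1 and 3 agree on Weight, SName; apply Weight, SName→PName, Color and equate their PName, Color entries.
Rows 2 and 3 agree on PName, PartNo; apply PName, PartNo→Weight and equate their Weight entries.
Rows 1 and 2 agree on Weight; apply Weight→PName, SName and equate their PName, SName entries.
Rows 1 and 2 agree on Weight, SName; apply Weight, SName→PName, Color and equate their PName, Color entries.
No row becomes fully distinguished — the join is lossy.

No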